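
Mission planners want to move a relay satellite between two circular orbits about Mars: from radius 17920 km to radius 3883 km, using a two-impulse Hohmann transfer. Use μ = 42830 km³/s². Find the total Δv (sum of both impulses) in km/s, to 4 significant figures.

Transfer-ellipse semi-major axis a_t = (r₁ + r₂)/2 = (17920 + 3883)/2 = 10901.5 km.
At r₁ the circular-orbit speed is v₁ = √(μ/r₁) = 1.546 km/s.
On the transfer ellipse at r₁, vis-viva gives v_a = √[μ(2/r₁ − 1/a_t)] = 0.9227 km/s.
First burn Δv₁ = |v_a − v₁| = 0.6233 km/s.
Circular speed at r₂: v₂ = √(μ/r₂) = 3.3212 km/s.
Transfer-orbit speed at r₂: v_p = √[μ(2/r₂ − 1/a_t)] = 4.2581 km/s.
Second burn Δv₂ = |v₂ − v_p| = 0.9369 km/s.
Δv = Δv₁ + Δv₂ = 0.6233 + 0.9369 = 1.560 km/s.

Δv = 1.560 km/s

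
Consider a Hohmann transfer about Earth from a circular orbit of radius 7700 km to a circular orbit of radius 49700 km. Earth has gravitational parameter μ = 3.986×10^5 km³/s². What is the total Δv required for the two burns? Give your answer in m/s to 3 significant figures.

Δv = 3640 m/s

Transfer-ellipse semi-major axis a_t = (r₁ + r₂)/2 = (7700 + 49700)/2 = 28700 km.
At r₁ the circular-orbit speed is v₁ = √(μ/r₁) = 7.195 km/s.
On the transfer ellipse at r₁, vis-viva gives v_p = √[μ(2/r₁ − 1/a_t)] = 9.468 km/s.
First burn Δv₁ = |v_p − v₁| = 2.273 km/s.
Circular speed at r₂: v₂ = √(μ/r₂) = 2.832 km/s.
Transfer-orbit speed at r₂: v_a = √[μ(2/r₂ − 1/a_t)] = 1.467 km/s.
Second burn Δv₂ = |v₂ − v_a| = 1.365 km/s.
Δv = Δv₁ + Δv₂ = 2.273 + 1.365 = 3.638 km/s.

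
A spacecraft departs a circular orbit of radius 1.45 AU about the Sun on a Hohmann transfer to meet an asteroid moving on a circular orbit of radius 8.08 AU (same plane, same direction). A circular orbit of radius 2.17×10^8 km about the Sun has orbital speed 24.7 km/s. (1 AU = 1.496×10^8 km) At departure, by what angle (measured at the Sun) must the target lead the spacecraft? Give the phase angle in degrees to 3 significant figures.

φ = 98.5°

From the circular-orbit relation v² = μ/r at r = 2.17×10^8 km: μ = v²r = (24.7)² × 2.17×10^8 = 1.32390×10^11 km³/s².
In km: r₁ = 1.45 × 1.496×10^8 = 2.1692×10^8 km; r₂ = 8.08 × 1.496×10^8 = 1.208768×10^9 km.
The Hohmann ellipse has a_t = (r₁ + r₂)/2 = 7.12844×10^8 km.
Transfer time t = π√(a_t³/μ) = 1.6433×10^8 s.
The target's mean motion on its circular orbit is ω₂ = √(μ/r₂³) = 8.6579×10^-9 rad/s.
Angle swept by the target during transfer: ω₂·t = 1.42275 rad = 81.52°.
Arrival is 180° from departure on the ellipse, so φ = 180° − 81.52° = 98.5°.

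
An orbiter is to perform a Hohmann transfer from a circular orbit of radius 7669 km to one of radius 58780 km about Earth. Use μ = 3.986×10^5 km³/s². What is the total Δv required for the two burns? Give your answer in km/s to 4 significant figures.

The Hohmann ellipse has a_t = (r₁ + r₂)/2 = 33224.5 km.
At r₁ the circular-orbit speed is v₁ = √(μ/r₁) = 7.209 km/s.
Transfer-orbit speed at r₁ (v² = μ(2/r − 1/a)): v_p = √[μ(2/r₁ − 1/a_t)] = 9.589 km/s.
First burn Δv₁ = |v_p − v₁| = 2.380 km/s.
Circular speed at r₂: v₂ = √(μ/r₂) = 2.604 km/s.
Transfer-orbit speed at r₂: v_a = √[μ(2/r₂ − 1/a_t)] = 1.251 km/s.
Second burn Δv₂ = |v₂ − v_a| = 1.353 km/s.
Δv = Δv₁ + Δv₂ = 2.380 + 1.353 = 3.733 km/s.

Δv = 3.733 km/s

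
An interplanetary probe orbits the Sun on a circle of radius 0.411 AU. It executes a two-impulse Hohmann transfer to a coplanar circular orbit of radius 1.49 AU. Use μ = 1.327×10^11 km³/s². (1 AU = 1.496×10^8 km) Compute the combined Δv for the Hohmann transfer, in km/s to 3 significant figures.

Δv = 20.1 km/s

In km: r₁ = 0.411 × 1.496×10^8 = 6.14856×10^7 km; r₂ = 1.49 × 1.496×10^8 = 2.22904×10^8 km.
Transfer-ellipse semi-major axis a_t = (r₁ + r₂)/2 = (6.14856×10^7 + 2.22904×10^8)/2 = 1.421948×10^8 km.
Circular speed at r₁: v₁ = √(μ/r₁) = √(1.327×10^11/6.14856×10^7) = 46.457 km/s.
Transfer-orbit speed at r₁ (vis-viva equation): v_p = √[μ(2/r₁ − 1/a_t)] = 58.166 km/s.
First burn Δv₁ = |v_p − v₁| = 11.709 km/s.
At r₂, v₂ = √(μ/r₂) = 24.39925 km/s.
Transfer-orbit speed at r₂: v_a = √[μ(2/r₂ − 1/a_t)] = 16.04432 km/s.
Second burn Δv₂ = |v₂ − v_a| = 8.3549 km/s.
Total Δv = Δv₁ + Δv₂ = 20.06 km/s.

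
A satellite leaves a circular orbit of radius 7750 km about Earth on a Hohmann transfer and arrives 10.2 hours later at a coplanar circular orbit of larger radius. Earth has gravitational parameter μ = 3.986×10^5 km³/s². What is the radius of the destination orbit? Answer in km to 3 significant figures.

Transfer time t = 10.2 hours = 36720 s, and t = π√(a_t³/μ).
So a_t = (μ t²/π²)^(1/3) = (3.986×10^5 × (36720)² / π²)^(1/3) = 37904 km.
Since a_t = (r₁ + r₂)/2, r₂ = 2a_t − r₁ = 2×37904 − 7750 = 68058 km.

r₂ = 68100 km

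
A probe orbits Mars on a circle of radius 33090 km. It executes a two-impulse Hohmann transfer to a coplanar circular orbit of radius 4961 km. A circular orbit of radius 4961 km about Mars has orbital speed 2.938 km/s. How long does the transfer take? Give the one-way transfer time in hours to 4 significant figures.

From the circular-orbit relation v² = μ/r at r = 4961 km: μ = v²r = (2.938)² × 4961 = 42822.6 km³/s².
The Hohmann ellipse has a_t = (r₁ + r₂)/2 = 19025.5 km.
Transfer time t = π√(a_t³/μ) = π√((19025.5)³ / 42822.6) = 39840 s.
Converting: 39840 s ÷ 3600 s/hour = 11.07 hours.

t = 11.07 hours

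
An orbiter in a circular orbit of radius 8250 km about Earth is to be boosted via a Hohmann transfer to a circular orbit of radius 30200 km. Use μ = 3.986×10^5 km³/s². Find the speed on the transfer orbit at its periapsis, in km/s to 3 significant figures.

v = 8.71 km/s

Semi-major axis of the transfer orbit: a_t = (8250 + 30200)/2 = 19225 km.
At periapsis, r = 8250 km.
Applying v² = μ(2/r − 1/a_t): v = 8.712 km/s.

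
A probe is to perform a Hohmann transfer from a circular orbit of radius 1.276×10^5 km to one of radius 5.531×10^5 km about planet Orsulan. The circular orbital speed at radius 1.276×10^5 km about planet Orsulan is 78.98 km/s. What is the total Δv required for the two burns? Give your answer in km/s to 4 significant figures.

Δv = 36.41 km/s

From the circular-orbit relation v² = μ/r at r = 1.276×10^5 km: μ = v²r = (78.98)² × 1.276×10^5 = 7.95948×10^8 km³/s².
The Hohmann ellipse has a_t = (r₁ + r₂)/2 = 3.4035×10^5 km.
At r₁ the circular-orbit speed is v₁ = √(μ/r₁) = 78.980 km/s.
On the transfer ellipse at r₁, vis-viva equation gives v_p = √[μ(2/r₁ − 1/a_t)] = 100.68 km/s.
First burn Δv₁ = |v_p − v₁| = 21.70 km/s.
Circular speed at r₂: v₂ = √(μ/r₂) = 37.94 km/s.
Transfer-orbit speed at r₂: v_a = √[μ(2/r₂ − 1/a_t)] = 23.23 km/s.
Second burn Δv₂ = |v₂ − v_a| = 14.71 km/s.
Total Δv = Δv₁ + Δv₂ = 36.41 km/s.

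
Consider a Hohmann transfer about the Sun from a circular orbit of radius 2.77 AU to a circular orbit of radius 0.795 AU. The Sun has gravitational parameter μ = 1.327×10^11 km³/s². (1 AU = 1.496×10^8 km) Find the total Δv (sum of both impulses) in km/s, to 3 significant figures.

Δv = 14.2 km/s

In km: r₁ = 2.77 × 1.496×10^8 = 4.14392×10^8 km; r₂ = 0.795 × 1.496×10^8 = 1.18932×10^8 km.
Semi-major axis of the transfer orbit: a_t = (4.14392×10^8 + 1.18932×10^8)/2 = 2.66662×10^8 km.
At r₁ the circular-orbit speed is v₁ = √(μ/r₁) = 17.895 km/s.
On the transfer ellipse at r₁, v² = μ(2/r − 1/a) gives v_a = √[μ(2/r₁ − 1/a_t)] = 11.951 km/s.
First burn Δv₁ = |v_a − v₁| = 5.944 km/s.
At r₂, v₂ = √(μ/r₂) = 33.403 km/s.
Transfer-orbit speed at r₂: v_p = √[μ(2/r₂ − 1/a_t)] = 41.640 km/s.
Second burn Δv₂ = |v₂ − v_p| = 8.237 km/s.
Δv = Δv₁ + Δv₂ = 5.944 + 8.237 = 14.18 km/s.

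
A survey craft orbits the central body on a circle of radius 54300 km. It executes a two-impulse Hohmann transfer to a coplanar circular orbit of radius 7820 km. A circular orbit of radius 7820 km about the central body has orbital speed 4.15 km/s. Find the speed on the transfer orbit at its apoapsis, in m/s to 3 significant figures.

From the circular-orbit relation v² = μ/r at r = 7820 km: μ = v²r = (4.15)² × 7820 = 1.34680×10^5 km³/s².
Transfer-ellipse semi-major axis a_t = (r₁ + r₂)/2 = (54300 + 7820)/2 = 31060 km.
The apoapsis of the transfer ellipse is at r = 54300 km.
Applying v² = μ(2/r − 1/a_t): v = 0.7902 km/s.

v = 790 m/s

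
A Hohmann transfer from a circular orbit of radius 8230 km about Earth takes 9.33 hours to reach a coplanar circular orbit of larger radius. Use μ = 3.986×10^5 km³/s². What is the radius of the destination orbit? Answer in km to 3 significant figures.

Transfer time t = 9.33 hours = 33588 s, and t = π√(a_t³/μ).
So a_t = (μ t²/π²)^(1/3) = (3.986×10^5 × (33588)² / π²)^(1/3) = 35716 km.
Since a_t = (r₁ + r₂)/2, r₂ = 2a_t − r₁ = 2×35716 − 8230 = 63202 km.

r₂ = 63200 km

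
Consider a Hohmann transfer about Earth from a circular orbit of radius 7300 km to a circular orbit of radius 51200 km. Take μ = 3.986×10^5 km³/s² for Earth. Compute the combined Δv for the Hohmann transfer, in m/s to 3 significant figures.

Δv = 3780 m/s

Semi-major axis of the transfer orbit: a_t = (7300 + 51200)/2 = 29250 km.
At r₁ the circular-orbit speed is v₁ = √(μ/r₁) = 7.389 km/s.
On the transfer ellipse at r₁, vis-viva gives v_p = √[μ(2/r₁ − 1/a_t)] = 9.776 km/s.
First burn Δv₁ = |v_p − v₁| = 2.387 km/s.
Circular speed at r₂: v₂ = √(μ/r₂) = 2.790 km/s.
Transfer-orbit speed at r₂: v_a = √[μ(2/r₂ − 1/a_t)] = 1.394 km/s.
Second burn Δv₂ = |v₂ − v_a| = 1.396 km/s.
Total Δv = Δv₁ + Δv₂ = 3.783 km/s.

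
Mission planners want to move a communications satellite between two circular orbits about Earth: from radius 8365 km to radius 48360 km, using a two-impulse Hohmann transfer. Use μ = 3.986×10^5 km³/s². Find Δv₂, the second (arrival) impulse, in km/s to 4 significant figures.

Δv₂ = 1.312 km/s

Transfer-ellipse semi-major axis a_t = (r₁ + r₂)/2 = (8365 + 48360)/2 = 28362.5 km.
On the circular orbit at r = 48360 km, v_c = √(μ/r) = 2.871 km/s.
Transfer-orbit speed at the same r (vis-viva, a = a_t): v_t = √[μ(2/r − 1/a_t)] = 1.559 km/s.
Δv₂ = |v_t − v_c| = |1.559 − 2.871| = 1.312 km/s.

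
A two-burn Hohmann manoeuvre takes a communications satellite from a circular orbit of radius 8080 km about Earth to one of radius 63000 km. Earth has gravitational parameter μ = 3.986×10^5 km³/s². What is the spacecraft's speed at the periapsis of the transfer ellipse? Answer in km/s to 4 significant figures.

v = 9.351 km/s

The Hohmann ellipse has a_t = (r₁ + r₂)/2 = 35540 km.
At periapsis, r = 8080 km.
Applying v² = μ(2/r − 1/a_t): v = 9.351 km/s.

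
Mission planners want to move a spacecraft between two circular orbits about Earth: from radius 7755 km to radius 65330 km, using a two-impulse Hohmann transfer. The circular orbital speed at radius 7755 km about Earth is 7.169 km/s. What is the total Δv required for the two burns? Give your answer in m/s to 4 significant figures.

Δv = 3749 m/s

From the circular-orbit relation v² = μ/r at r = 7755 km: μ = v²r = (7.169)² × 7755 = 3.98565×10^5 km³/s².
Transfer-ellipse semi-major axis a_t = (r₁ + r₂)/2 = (7755 + 65330)/2 = 36542.5 km.
At r₁ the circular-orbit speed is v₁ = √(μ/r₁) = 7.169 km/s.
On the transfer ellipse at r₁, vis-viva equation gives v_p = √[μ(2/r₁ − 1/a_t)] = 9.586 km/s.
First burn Δv₁ = |v_p − v₁| = 2.417 km/s.
At r₂, v₂ = √(μ/r₂) = 2.470 km/s.
Transfer-orbit speed at r₂: v_a = √[μ(2/r₂ − 1/a_t)] = 1.138 km/s.
Second burn Δv₂ = |v₂ − v_a| = 1.332 km/s.
Δv = Δv₁ + Δv₂ = 2.417 + 1.332 = 3.749 km/s.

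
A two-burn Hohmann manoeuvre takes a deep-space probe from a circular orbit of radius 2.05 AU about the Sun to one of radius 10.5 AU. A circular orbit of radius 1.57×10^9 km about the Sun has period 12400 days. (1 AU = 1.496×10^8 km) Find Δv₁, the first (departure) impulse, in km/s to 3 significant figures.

From Kepler's third law T² = 4π²r³/μ at r = 1.57×10^9 km, T = 12400 days = 12400 × 86400 s = 1.07136×10^9 s: μ = 4π²r³/T² = 1.33103×10^11 km³/s².
In km: r₁ = 2.05 × 1.496×10^8 = 3.0668×10^8 km; r₂ = 10.5 × 1.496×10^8 = 1.5708×10^9 km.
Semi-major axis of the transfer orbit: a_t = (3.0668×10^8 + 1.5708×10^9)/2 = 9.3874×10^8 km.
Circular speed at r = 3.0668×10^8 km: v_c = √(μ/r) = 20.833 km/s.
Transfer-orbit speed at the same r (vis-viva, a = a_t): v_t = √[μ(2/r − 1/a_t)] = 26.949 km/s.
Δv₁ = |v_t − v_c| = |26.949 − 20.833| = 6.116 km/s.

Δv₁ = 6.12 km/s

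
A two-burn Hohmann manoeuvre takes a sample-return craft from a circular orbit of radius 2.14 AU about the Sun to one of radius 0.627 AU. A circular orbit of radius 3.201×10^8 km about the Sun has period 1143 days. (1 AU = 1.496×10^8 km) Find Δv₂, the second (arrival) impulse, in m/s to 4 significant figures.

From Kepler's third law T² = 4π²r³/μ at r = 3.201×10^8 km, T = 1143 days = 1143 × 86400 s = 9.87552×10^7 s: μ = 4π²r³/T² = 1.32769×10^11 km³/s².
In km: r₁ = 2.14 × 1.496×10^8 = 3.20144×10^8 km; r₂ = 0.627 × 1.496×10^8 = 9.37992×10^7 km.
The Hohmann ellipse has a_t = (r₁ + r₂)/2 = 2.069716×10^8 km.
Circular speed at r = 9.37992×10^7 km: v_c = √(μ/r) = 37.6226 km/s.
Vis-viva on the transfer ellipse at r = 9.37992×10^7 km gives v_t = √[μ(2/r − 1/a_t)] = 46.7914 km/s.
Δv₂ = |v_t − v_c| = |46.7914 − 37.6226| = 9.169 km/s.

Δv₂ = 9169 m/s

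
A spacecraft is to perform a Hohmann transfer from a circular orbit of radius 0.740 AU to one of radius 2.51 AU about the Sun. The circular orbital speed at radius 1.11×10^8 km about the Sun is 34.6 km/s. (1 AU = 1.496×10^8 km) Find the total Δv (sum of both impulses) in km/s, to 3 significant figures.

From the circular-orbit relation v² = μ/r at r = 1.11×10^8 km: μ = v²r = (34.6)² × 1.11×10^8 = 1.32885×10^11 km³/s².
In km: r₁ = 0.740 × 1.496×10^8 = 1.10704×10^8 km; r₂ = 2.51 × 1.496×10^8 = 3.75496×10^8 km.
The Hohmann ellipse has a_t = (r₁ + r₂)/2 = 2.431×10^8 km.
At r₁ the circular-orbit speed is v₁ = √(μ/r₁) = 34.646 km/s.
On the transfer ellipse at r₁, vis-viva gives v_p = √[μ(2/r₁ − 1/a_t)] = 43.059 km/s.
First burn Δv₁ = |v_p − v₁| = 8.413 km/s.
At r₂, v₂ = √(μ/r₂) = 18.812 km/s.
Transfer-orbit speed at r₂: v_a = √[μ(2/r₂ − 1/a_t)] = 12.695 km/s.
Second burn Δv₂ = |v₂ − v_a| = 6.117 km/s.
Δv = Δv₁ + Δv₂ = 8.413 + 6.117 = 14.53 km/s.

Δv = 14.5 km/s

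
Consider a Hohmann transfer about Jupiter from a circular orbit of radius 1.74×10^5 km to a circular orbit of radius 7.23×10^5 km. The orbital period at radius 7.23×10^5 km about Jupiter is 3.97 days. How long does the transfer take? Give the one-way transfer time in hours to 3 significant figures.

From Kepler's third law T² = 4π²r³/μ at r = 7.23×10^5 km, T = 3.97 days = 3.97 × 86400 s = 3.43008×10^5 s: μ = 4π²r³/T² = 1.26814×10^8 km³/s².
Semi-major axis of the transfer orbit: a_t = (1.740×10^5 + 7.230×10^5)/2 = 4.485×10^5 km.
Half the transfer-orbit period gives t = π√(a_t³/μ) = 83790 s.
Converting: 83790 s ÷ 3600 s/hour = 23.3 hours.

t = 23.3 hours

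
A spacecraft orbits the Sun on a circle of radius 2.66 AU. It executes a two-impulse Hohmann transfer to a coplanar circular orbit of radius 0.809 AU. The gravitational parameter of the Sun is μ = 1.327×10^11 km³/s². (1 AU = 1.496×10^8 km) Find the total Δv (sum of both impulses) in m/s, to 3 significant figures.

Δv = 13700 m/s

In km: r₁ = 2.66 × 1.496×10^8 = 3.97936×10^8 km; r₂ = 0.809 × 1.496×10^8 = 1.210264×10^8 km.
Semi-major axis of the transfer orbit: a_t = (3.97936×10^8 + 1.210264×10^8)/2 = 2.594812×10^8 km.
At r₁ the circular-orbit speed is v₁ = √(μ/r₁) = 18.26 km/s.
On the transfer ellipse at r₁, vis-viva gives v_a = √[μ(2/r₁ − 1/a_t)] = 12.47 km/s.
First burn Δv₁ = |v_a − v₁| = 5.790 km/s.
At r₂, v₂ = √(μ/r₂) = 33.113 km/s.
Transfer-orbit speed at r₂: v_p = √[μ(2/r₂ − 1/a_t)] = 41.006 km/s.
Second burn Δv₂ = |v₂ − v_p| = 7.893 km/s.
Δv = Δv₁ + Δv₂ = 5.790 + 7.893 = 13.68 km/s.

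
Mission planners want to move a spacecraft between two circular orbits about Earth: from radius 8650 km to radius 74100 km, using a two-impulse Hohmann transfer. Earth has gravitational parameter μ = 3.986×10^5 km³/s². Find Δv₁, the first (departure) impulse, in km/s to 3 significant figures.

Δv₁ = 2.30 km/s

Semi-major axis of the transfer orbit: a_t = (8650 + 74100)/2 = 41375 km.
On the circular orbit at r = 8650 km, v_c = √(μ/r) = 6.788 km/s.
Transfer-orbit speed at the same r (vis-viva, a = a_t): v_t = √[μ(2/r − 1/a_t)] = 9.084 km/s.
Δv₁ = |v_t − v_c| = |9.084 − 6.788| = 2.296 km/s.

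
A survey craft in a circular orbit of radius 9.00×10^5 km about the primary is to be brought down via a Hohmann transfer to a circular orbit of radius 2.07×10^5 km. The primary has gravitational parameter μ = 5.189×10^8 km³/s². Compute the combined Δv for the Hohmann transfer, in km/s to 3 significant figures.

Δv = 23.1 km/s

The Hohmann ellipse has a_t = (r₁ + r₂)/2 = 5.535×10^5 km.
At r₁ the circular-orbit speed is v₁ = √(μ/r₁) = 24.0116 km/s.
Transfer-orbit speed at r₁ (vis-viva): v_a = √[μ(2/r₁ − 1/a_t)] = 14.6841 km/s.
First burn Δv₁ = |v_a − v₁| = 9.3275 km/s.
At r₂, v₂ = √(μ/r₂) = 50.068 km/s.
Transfer-orbit speed at r₂: v_p = √[μ(2/r₂ − 1/a_t)] = 63.844 km/s.
Second burn Δv₂ = |v₂ − v_p| = 13.776 km/s.
Total Δv = Δv₁ + Δv₂ = 23.10 km/s.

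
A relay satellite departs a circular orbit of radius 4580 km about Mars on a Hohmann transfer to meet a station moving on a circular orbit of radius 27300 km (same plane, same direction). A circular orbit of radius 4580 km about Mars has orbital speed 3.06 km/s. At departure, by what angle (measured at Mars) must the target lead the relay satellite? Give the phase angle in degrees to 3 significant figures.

From the circular-orbit relation v² = μ/r at r = 4580 km: μ = v²r = (3.06)² × 4580 = 42885.3 km³/s².
Transfer-ellipse semi-major axis a_t = (r₁ + r₂)/2 = (4580 + 27300)/2 = 15940 km.
Transfer time t = π√(a_t³/μ) = 30530 s.
The target's mean motion on its circular orbit is ω₂ = √(μ/r₂³) = 4.591×10^-5 rad/s.
Angle swept by the target during transfer: ω₂·t = 1.4016 rad = 80.31°.
Arrival is 180° from departure on the ellipse, so φ = 180° − 80.31° = 99.7°.

φ = 99.7°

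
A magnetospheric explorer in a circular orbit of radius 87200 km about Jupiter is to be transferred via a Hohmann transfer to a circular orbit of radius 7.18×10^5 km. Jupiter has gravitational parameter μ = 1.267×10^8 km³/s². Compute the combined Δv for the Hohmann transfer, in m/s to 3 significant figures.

Δv = 19900 m/s

Transfer-ellipse semi-major axis a_t = (r₁ + r₂)/2 = (87200 + 7.180×10^5)/2 = 4.026×10^5 km.
At r₁ the circular-orbit speed is v₁ = √(μ/r₁) = 38.118 km/s.
Transfer-orbit speed at r₁ (vis-viva): v_p = √[μ(2/r₁ − 1/a_t)] = 50.904 km/s.
First burn Δv₁ = |v_p − v₁| = 12.79 km/s.
At r₂, v₂ = √(μ/r₂) = 13.284 km/s.
Transfer-orbit speed at r₂: v_a = √[μ(2/r₂ − 1/a_t)] = 6.1823 km/s.
Second burn Δv₂ = |v₂ − v_a| = 7.102 km/s.
Total Δv = Δv₁ + Δv₂ = 19.89 km/s.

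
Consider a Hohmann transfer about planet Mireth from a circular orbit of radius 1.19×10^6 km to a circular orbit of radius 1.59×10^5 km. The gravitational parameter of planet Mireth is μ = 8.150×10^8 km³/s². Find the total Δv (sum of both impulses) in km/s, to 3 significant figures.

Semi-major axis of the transfer orbit: a_t = (1.190×10^6 + 1.590×10^5)/2 = 6.745×10^5 km.
Circular speed at r₁: v₁ = √(μ/r₁) = √(8.150×10^8/1.190×10^6) = 26.170 km/s.
On the transfer ellipse at r₁, vis-viva equation gives v_a = √[μ(2/r₁ − 1/a_t)] = 12.706 km/s.
First burn Δv₁ = |v_a − v₁| = 13.464 km/s.
At r₂, v₂ = √(μ/r₂) = 71.59460 km/s.
Transfer-orbit speed at r₂: v_p = √[μ(2/r₂ − 1/a_t)] = 95.09611 km/s.
Second burn Δv₂ = |v₂ − v_p| = 23.502 km/s.
Δv = Δv₁ + Δv₂ = 13.464 + 23.502 = 36.97 km/s.

Δv = 37.0 km/s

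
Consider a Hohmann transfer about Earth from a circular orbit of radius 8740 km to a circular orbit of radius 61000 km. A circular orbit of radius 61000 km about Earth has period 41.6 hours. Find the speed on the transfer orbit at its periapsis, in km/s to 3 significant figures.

v = 8.94 km/s

From Kepler's third law T² = 4π²r³/μ at r = 61000 km, T = 41.6 hours = 41.6 × 3600 s = 1.4976×10^5 s: μ = 4π²r³/T² = 3.99538×10^5 km³/s².
Semi-major axis of the transfer orbit: a_t = (8740 + 61000)/2 = 34870 km.
At periapsis, r = 8740 km.
Applying v² = μ(2/r − 1/a_t): v = 8.943 km/s.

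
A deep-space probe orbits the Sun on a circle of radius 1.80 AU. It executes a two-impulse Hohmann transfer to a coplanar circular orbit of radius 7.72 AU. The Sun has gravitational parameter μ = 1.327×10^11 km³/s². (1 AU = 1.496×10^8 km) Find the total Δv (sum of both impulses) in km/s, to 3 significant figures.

In km: r₁ = 1.80 × 1.496×10^8 = 2.6928×10^8 km; r₂ = 7.72 × 1.496×10^8 = 1.154912×10^9 km.
Transfer-ellipse semi-major axis a_t = (r₁ + r₂)/2 = (2.6928×10^8 + 1.154912×10^9)/2 = 7.12096×10^8 km.
Circular speed at r₁: v₁ = √(μ/r₁) = √(1.327×10^11/2.6928×10^8) = 22.199 km/s.
Transfer-orbit speed at r₁ (v² = μ(2/r − 1/a)): v_p = √[μ(2/r₁ − 1/a_t)] = 28.271 km/s.
First burn Δv₁ = |v_p − v₁| = 6.072 km/s.
At r₂, v₂ = √(μ/r₂) = 10.72 km/s.
Transfer-orbit speed at r₂: v_a = √[μ(2/r₂ − 1/a_t)] = 6.592 km/s.
Second burn Δv₂ = |v₂ − v_a| = 4.128 km/s.
Δv = Δv₁ + Δv₂ = 6.072 + 4.128 = 10.20 km/s.

Δv = 10.2 km/s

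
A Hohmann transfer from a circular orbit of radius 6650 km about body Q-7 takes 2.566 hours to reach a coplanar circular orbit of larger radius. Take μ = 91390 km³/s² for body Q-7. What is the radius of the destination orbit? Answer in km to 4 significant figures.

r₂ = 11840 km

Transfer time t = 2.566 hours = 9237.6 s, and t = π√(a_t³/μ).
So a_t = (μ t²/π²)^(1/3) = (91390 × (9237.6)² / π²)^(1/3) = 9245.0 km.
Since a_t = (r₁ + r₂)/2, r₂ = 2a_t − r₁ = 2×9245.0 − 6650 = 11840 km.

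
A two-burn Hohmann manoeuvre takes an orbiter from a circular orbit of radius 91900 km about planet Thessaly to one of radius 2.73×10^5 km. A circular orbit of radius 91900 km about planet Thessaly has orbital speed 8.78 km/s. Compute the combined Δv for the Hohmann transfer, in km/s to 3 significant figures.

Δv = 3.44 km/s

From the circular-orbit relation v² = μ/r at r = 91900 km: μ = v²r = (8.78)² × 91900 = 7.08442×10^6 km³/s².
Transfer-ellipse semi-major axis a_t = (r₁ + r₂)/2 = (91900 + 2.730×10^5)/2 = 1.8245×10^5 km.
Circular speed at r₁: v₁ = √(μ/r₁) = √(7.08442×10^6/91900) = 8.780 km/s.
On the transfer ellipse at r₁, v² = μ(2/r − 1/a) gives v_p = √[μ(2/r₁ − 1/a_t)] = 10.74 km/s.
First burn Δv₁ = |v_p − v₁| = 1.960 km/s.
Circular speed at r₂: v₂ = √(μ/r₂) = 5.094 km/s.
Transfer-orbit speed at r₂: v_a = √[μ(2/r₂ − 1/a_t)] = 3.615 km/s.
Second burn Δv₂ = |v₂ − v_a| = 1.479 km/s.
Total Δv = Δv₁ + Δv₂ = 3.439 km/s.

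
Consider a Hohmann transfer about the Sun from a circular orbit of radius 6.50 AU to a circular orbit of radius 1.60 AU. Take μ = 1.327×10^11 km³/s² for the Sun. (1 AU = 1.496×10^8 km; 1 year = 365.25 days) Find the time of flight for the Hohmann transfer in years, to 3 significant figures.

In km: r₁ = 6.50 × 1.496×10^8 = 9.724×10^8 km; r₂ = 1.60 × 1.496×10^8 = 2.3936×10^8 km.
Transfer-ellipse semi-major axis a_t = (r₁ + r₂)/2 = (9.724×10^8 + 2.3936×10^8)/2 = 6.0588×10^8 km.
Transfer time t = π√(a_t³/μ) = π√((6.0588×10^8)³ / 1.327×10^11) = 1.286×10^8 s.
Converting: 1.286×10^8 s ÷ 3.15576×10^7 s/year (365.25 × 86400) = 4.08 years.

t = 4.08 years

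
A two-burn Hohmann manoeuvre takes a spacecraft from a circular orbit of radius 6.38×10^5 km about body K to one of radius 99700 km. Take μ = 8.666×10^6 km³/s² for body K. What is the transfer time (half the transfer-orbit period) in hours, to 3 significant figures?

t = 66.4 hours

Transfer-ellipse semi-major axis a_t = (r₁ + r₂)/2 = (6.380×10^5 + 99700)/2 = 3.6885×10^5 km.
Transfer time t = π√(a_t³/μ) = π√((3.6885×10^5)³ / 8.666×10^6) = 2.391×10^5 s.
Converting: 2.391×10^5 s ÷ 3600 s/hour = 66.4 hours.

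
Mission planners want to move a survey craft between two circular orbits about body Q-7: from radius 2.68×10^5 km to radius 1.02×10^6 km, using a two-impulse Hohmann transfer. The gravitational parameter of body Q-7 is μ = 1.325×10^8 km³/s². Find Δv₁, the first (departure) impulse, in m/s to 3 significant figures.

Δv₁ = 5750 m/s

The Hohmann ellipse has a_t = (r₁ + r₂)/2 = 6.440×10^5 km.
On the circular orbit at r = 2.680×10^5 km, v_c = √(μ/r) = 22.235 km/s.
Transfer-orbit speed at the same r (vis-viva, a = a_t): v_t = √[μ(2/r − 1/a_t)] = 27.983 km/s.
Δv₁ = |v_t − v_c| = |27.983 − 22.235| = 5.748 km/s.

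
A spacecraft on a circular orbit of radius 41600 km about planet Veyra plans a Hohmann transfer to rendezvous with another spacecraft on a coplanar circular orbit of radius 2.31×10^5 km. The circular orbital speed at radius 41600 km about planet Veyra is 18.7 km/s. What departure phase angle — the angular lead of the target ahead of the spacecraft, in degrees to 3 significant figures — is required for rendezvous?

φ = 98.4°

From the circular-orbit relation v² = μ/r at r = 41600 km: μ = v²r = (18.7)² × 41600 = 1.45471×10^7 km³/s².
The Hohmann ellipse has a_t = (r₁ + r₂)/2 = 1.363×10^5 km.
The half-period of the transfer ellipse is t = π√(a_t³/μ) = 41448 s.
Target angular speed ω₂ = √(μ/r₂³) = 3.4353×10^-5 rad/s.
Angle swept by the target during transfer: ω₂·t = 1.4239 rad = 81.58°.
Arrival is 180° from departure on the ellipse, so φ = 180° − 81.58° = 98.4°.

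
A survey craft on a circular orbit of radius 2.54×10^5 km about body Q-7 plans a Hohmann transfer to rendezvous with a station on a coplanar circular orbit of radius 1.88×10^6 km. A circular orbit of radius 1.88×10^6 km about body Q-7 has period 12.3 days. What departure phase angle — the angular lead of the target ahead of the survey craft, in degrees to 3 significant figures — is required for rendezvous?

From Kepler's third law T² = 4π²r³/μ at r = 1.88×10^6 km, T = 12.3 days = 12.3 × 86400 s = 1.06272×10^6 s: μ = 4π²r³/T² = 2.32271×10^8 km³/s².
Semi-major axis of the transfer orbit: a_t = (2.540×10^5 + 1.880×10^6)/2 = 1.067×10^6 km.
Transfer time t = π√(a_t³/μ) = 2.27195×10^5 s.
The target's mean motion on its circular orbit is ω₂ = √(μ/r₂³) = 5.91236×10^-6 rad/s.
Angle swept by the target during transfer: ω₂·t = 1.34326 rad = 76.96°.
The survey craft traverses 180° on the transfer ellipse, so the target must lead by 180° − 76.96° = 103°.

φ = 103°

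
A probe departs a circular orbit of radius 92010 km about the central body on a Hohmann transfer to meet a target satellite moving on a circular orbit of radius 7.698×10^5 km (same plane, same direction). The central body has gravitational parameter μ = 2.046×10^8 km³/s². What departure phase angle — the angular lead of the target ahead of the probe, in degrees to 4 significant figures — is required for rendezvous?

The Hohmann ellipse has a_t = (r₁ + r₂)/2 = 4.30905×10^5 km.
Transfer time t = π√(a_t³/μ) = 62125 s.
Target angular speed ω₂ = √(μ/r₂³) = 2.1178×10^-5 rad/s.
Angle swept by the target during transfer: ω₂·t = 1.3157 rad = 75.38°.
The probe traverses 180° on the transfer ellipse, so the target must lead by 180° − 75.38° = 104.6°.

φ = 104.6°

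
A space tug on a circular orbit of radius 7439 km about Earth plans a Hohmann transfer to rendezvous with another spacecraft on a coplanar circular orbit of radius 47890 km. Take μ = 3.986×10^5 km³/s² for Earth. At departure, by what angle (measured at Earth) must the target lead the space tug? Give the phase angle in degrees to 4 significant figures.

The Hohmann ellipse has a_t = (r₁ + r₂)/2 = 27664.5 km.
Transfer time t = π√(a_t³/μ) = 22896 s.
The target's mean motion on its circular orbit is ω₂ = √(μ/r₂³) = 6.0242×10^-5 rad/s.
Angle swept by the target during transfer: ω₂·t = 1.3793 rad = 79.03°.
The space tug traverses 180° on the transfer ellipse, so the target must lead by 180° − 79.03° = 101.0°.

φ = 101.0°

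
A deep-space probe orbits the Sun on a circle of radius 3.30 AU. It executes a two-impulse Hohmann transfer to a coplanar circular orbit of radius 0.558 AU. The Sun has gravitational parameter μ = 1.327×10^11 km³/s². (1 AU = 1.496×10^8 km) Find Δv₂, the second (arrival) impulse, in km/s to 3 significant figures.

In km: r₁ = 3.30 × 1.496×10^8 = 4.9368×10^8 km; r₂ = 0.558 × 1.496×10^8 = 8.34768×10^7 km.
The Hohmann ellipse has a_t = (r₁ + r₂)/2 = 2.885784×10^8 km.
Circular speed at r = 8.34768×10^7 km: v_c = √(μ/r) = 39.87 km/s.
Vis-viva on the transfer ellipse at r = 8.34768×10^7 km gives v_t = √[μ(2/r − 1/a_t)] = 52.15 km/s.
Δv₂ = |v_t − v_c| = |52.15 − 39.87| = 12.28 km/s.

Δv₂ = 12.3 km/s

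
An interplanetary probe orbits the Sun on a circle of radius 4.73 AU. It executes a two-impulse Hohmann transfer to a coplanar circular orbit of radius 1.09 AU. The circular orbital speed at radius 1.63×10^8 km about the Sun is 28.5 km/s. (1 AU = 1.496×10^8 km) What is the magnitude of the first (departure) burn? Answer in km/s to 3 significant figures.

From the circular-orbit relation v² = μ/r at r = 1.63×10^8 km: μ = v²r = (28.5)² × 1.63×10^8 = 1.32397×10^11 km³/s².
In km: r₁ = 4.73 × 1.496×10^8 = 7.07608×10^8 km; r₂ = 1.09 × 1.496×10^8 = 1.63064×10^8 km.
Transfer-ellipse semi-major axis a_t = (r₁ + r₂)/2 = (7.07608×10^8 + 1.63064×10^8)/2 = 4.35336×10^8 km.
Circular speed at r = 7.07608×10^8 km: v_c = √(μ/r) = 13.679 km/s.
Vis-viva on the transfer ellipse at r = 7.07608×10^8 km gives v_t = √[μ(2/r − 1/a_t)] = 8.3716 km/s.
Δv₁ = |v_t − v_c| = |8.3716 − 13.679| = 5.307 km/s.

Δv₁ = 5.31 km/s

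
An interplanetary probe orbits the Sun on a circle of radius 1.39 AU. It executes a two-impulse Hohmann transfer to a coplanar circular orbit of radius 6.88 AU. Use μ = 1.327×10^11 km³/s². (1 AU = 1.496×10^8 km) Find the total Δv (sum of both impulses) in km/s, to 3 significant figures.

Δv = 12.1 km/s

In km: r₁ = 1.39 × 1.496×10^8 = 2.07944×10^8 km; r₂ = 6.88 × 1.496×10^8 = 1.029248×10^9 km.
The Hohmann ellipse has a_t = (r₁ + r₂)/2 = 6.18596×10^8 km.
At r₁ the circular-orbit speed is v₁ = √(μ/r₁) = 25.262 km/s.
Transfer-orbit speed at r₁ (v² = μ(2/r − 1/a)): v_p = √[μ(2/r₁ − 1/a_t)] = 32.585 km/s.
First burn Δv₁ = |v_p − v₁| = 7.323 km/s.
At r₂, v₂ = √(μ/r₂) = 11.3547 km/s.
Transfer-orbit speed at r₂: v_a = √[μ(2/r₂ − 1/a_t)] = 6.58332 km/s.
Second burn Δv₂ = |v₂ − v_a| = 4.771 km/s.
Total Δv = Δv₁ + Δv₂ = 12.09 km/s.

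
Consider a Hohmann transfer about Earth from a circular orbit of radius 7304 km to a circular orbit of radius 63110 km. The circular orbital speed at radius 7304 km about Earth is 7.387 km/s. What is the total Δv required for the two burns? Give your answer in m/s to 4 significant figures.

Δv = 3872 m/s

From the circular-orbit relation v² = μ/r at r = 7304 km: μ = v²r = (7.387)² × 7304 = 3.98563×10^5 km³/s².
Transfer-ellipse semi-major axis a_t = (r₁ + r₂)/2 = (7304 + 63110)/2 = 35207 km.
At r₁ the circular-orbit speed is v₁ = √(μ/r₁) = 7.38700 km/s.
On the transfer ellipse at r₁, v² = μ(2/r − 1/a) gives v_p = √[μ(2/r₁ − 1/a_t)] = 9.89015 km/s.
First burn Δv₁ = |v_p − v₁| = 2.50315 km/s.
At r₂, v₂ = √(μ/r₂) = 2.51304 km/s.
Transfer-orbit speed at r₂: v_a = √[μ(2/r₂ − 1/a_t)] = 1.14463 km/s.
Second burn Δv₂ = |v₂ − v_a| = 1.36841 km/s.
Total Δv = Δv₁ + Δv₂ = 3.872 km/s.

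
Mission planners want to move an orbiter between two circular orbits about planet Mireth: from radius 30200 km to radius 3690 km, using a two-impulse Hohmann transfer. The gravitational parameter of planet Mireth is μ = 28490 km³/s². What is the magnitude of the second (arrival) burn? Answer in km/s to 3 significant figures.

Δv₂ = 0.931 km/s

The Hohmann ellipse has a_t = (r₁ + r₂)/2 = 16945 km.
On the circular orbit at r = 3690 km, v_c = √(μ/r) = 2.7786 km/s.
Transfer-orbit speed at the same r (vis-viva, a = a_t): v_t = √[μ(2/r − 1/a_t)] = 3.7095 km/s.
Δv₂ = |v_t − v_c| = |3.7095 − 2.7786| = 0.9309 km/s.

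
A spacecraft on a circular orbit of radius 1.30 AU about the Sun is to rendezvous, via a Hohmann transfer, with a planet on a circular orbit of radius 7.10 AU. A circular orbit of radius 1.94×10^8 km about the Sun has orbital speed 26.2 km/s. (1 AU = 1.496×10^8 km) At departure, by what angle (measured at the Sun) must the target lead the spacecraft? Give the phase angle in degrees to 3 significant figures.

φ = 98.1°

From the circular-orbit relation v² = μ/r at r = 1.94×10^8 km: μ = v²r = (26.2)² × 1.94×10^8 = 1.33169×10^11 km³/s².
In km: r₁ = 1.30 × 1.496×10^8 = 1.9448×10^8 km; r₂ = 7.10 × 1.496×10^8 = 1.06216×10^9 km.
Semi-major axis of the transfer orbit: a_t = (1.9448×10^8 + 1.06216×10^9)/2 = 6.2832×10^8 km.
The half-period of the transfer ellipse is t = π√(a_t³/μ) = 1.35587×10^8 s.
Target angular speed ω₂ = √(μ/r₂³) = 1.05419×10^-8 rad/s.
Angle swept by the target during transfer: ω₂·t = 1.42934 rad = 81.90°.
Arrival is 180° from departure on the ellipse, so φ = 180° − 81.90° = 98.1°.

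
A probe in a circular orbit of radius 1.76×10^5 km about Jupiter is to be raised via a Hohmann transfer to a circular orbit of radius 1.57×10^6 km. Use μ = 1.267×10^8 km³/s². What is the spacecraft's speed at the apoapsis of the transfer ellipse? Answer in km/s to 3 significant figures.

Transfer-ellipse semi-major axis a_t = (r₁ + r₂)/2 = (1.760×10^5 + 1.570×10^6)/2 = 8.730×10^5 km.
The apoapsis of the transfer ellipse is at r = 1.570×10^6 km.
From the vis-viva equation, v = √[μ(2/r − 1/a_t)] = 4.034 km/s.

v = 4.03 km/s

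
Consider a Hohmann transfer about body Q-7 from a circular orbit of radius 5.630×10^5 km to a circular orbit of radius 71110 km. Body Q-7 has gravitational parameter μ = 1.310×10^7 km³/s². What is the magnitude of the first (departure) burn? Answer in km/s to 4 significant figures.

Δv₁ = 2.539 km/s

The Hohmann ellipse has a_t = (r₁ + r₂)/2 = 3.17055×10^5 km.
Circular speed at r = 5.630×10^5 km: v_c = √(μ/r) = 4.8237 km/s.
Vis-viva on the transfer ellipse at r = 5.630×10^5 km gives v_t = √[μ(2/r − 1/a_t)] = 2.2844 km/s.
Δv₁ = |v_t − v_c| = |2.2844 − 4.8237| = 2.539 km/s.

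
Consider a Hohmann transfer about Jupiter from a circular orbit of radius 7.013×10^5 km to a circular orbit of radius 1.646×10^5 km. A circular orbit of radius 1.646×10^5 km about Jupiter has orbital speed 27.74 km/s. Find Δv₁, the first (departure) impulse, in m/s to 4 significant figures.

Δv₁ = 5153 m/s

From the circular-orbit relation v² = μ/r at r = 1.646×10^5 km: μ = v²r = (27.74)² × 1.646×10^5 = 1.26661×10^8 km³/s².
Transfer-ellipse semi-major axis a_t = (r₁ + r₂)/2 = (7.013×10^5 + 1.646×10^5)/2 = 4.3295×10^5 km.
On the circular orbit at r = 7.013×10^5 km, v_c = √(μ/r) = 13.439 km/s.
Vis-viva on the transfer ellipse at r = 7.013×10^5 km gives v_t = √[μ(2/r − 1/a_t)] = 8.2864 km/s.
Δv₁ = |v_t − v_c| = |8.2864 − 13.439| = 5.153 km/s.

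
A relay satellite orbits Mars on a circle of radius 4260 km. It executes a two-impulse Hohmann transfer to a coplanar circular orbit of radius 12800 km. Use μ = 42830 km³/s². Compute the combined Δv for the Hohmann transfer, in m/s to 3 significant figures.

Semi-major axis of the transfer orbit: a_t = (4260 + 12800)/2 = 8530 km.
Circular speed at r₁: v₁ = √(μ/r₁) = √(42830/4260) = 3.1708 km/s.
On the transfer ellipse at r₁, vis-viva gives v_p = √[μ(2/r₁ − 1/a_t)] = 3.8842 km/s.
First burn Δv₁ = |v_p − v₁| = 0.7134 km/s.
Circular speed at r₂: v₂ = √(μ/r₂) = 1.8292 km/s.
Transfer-orbit speed at r₂: v_a = √[μ(2/r₂ − 1/a_t)] = 1.2927 km/s.
Second burn Δv₂ = |v₂ − v_a| = 0.5365 km/s.
Δv = Δv₁ + Δv₂ = 0.7134 + 0.5365 = 1.250 km/s.

Δv = 1250 m/s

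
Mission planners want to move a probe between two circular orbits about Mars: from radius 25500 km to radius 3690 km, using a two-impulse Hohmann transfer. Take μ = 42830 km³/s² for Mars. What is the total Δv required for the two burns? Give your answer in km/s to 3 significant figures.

Semi-major axis of the transfer orbit: a_t = (25500 + 3690)/2 = 14595 km.
Circular speed at r₁: v₁ = √(μ/r₁) = √(42830/25500) = 1.2960 km/s.
On the transfer ellipse at r₁, vis-viva gives v_a = √[μ(2/r₁ − 1/a_t)] = 0.65165 km/s.
First burn Δv₁ = |v_a − v₁| = 0.64435 km/s.
Circular speed at r₂: v₂ = √(μ/r₂) = 3.4069 km/s.
Transfer-orbit speed at r₂: v_p = √[μ(2/r₂ − 1/a_t)] = 4.5033 km/s.
Second burn Δv₂ = |v₂ − v_p| = 1.0964 km/s.
Total Δv = Δv₁ + Δv₂ = 1.741 km/s.

Δv = 1.74 km/s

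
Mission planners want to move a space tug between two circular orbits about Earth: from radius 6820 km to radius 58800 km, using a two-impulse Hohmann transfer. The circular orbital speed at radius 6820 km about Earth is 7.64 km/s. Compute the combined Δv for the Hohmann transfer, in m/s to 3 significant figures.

Δv = 4000 m/s

From the circular-orbit relation v² = μ/r at r = 6820 km: μ = v²r = (7.64)² × 6820 = 3.98081×10^5 km³/s².
The Hohmann ellipse has a_t = (r₁ + r₂)/2 = 32810 km.
At r₁ the circular-orbit speed is v₁ = √(μ/r₁) = 7.64000 km/s.
Transfer-orbit speed at r₁ (vis-viva equation): v_p = √[μ(2/r₁ − 1/a_t)] = 10.2277 km/s.
First burn Δv₁ = |v_p − v₁| = 2.5877 km/s.
Circular speed at r₂: v₂ = √(μ/r₂) = 2.60194 km/s.
Transfer-orbit speed at r₂: v_a = √[μ(2/r₂ − 1/a_t)] = 1.18628 km/s.
Second burn Δv₂ = |v₂ − v_a| = 1.4157 km/s.
Total Δv = Δv₁ + Δv₂ = 4.003 km/s.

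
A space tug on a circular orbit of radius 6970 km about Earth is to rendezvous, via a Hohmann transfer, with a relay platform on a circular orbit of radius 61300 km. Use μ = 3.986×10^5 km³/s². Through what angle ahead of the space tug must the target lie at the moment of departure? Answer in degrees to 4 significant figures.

The Hohmann ellipse has a_t = (r₁ + r₂)/2 = 34135 km.
The half-period of the transfer ellipse is t = π√(a_t³/μ) = 31382.03 s.
Target angular speed ω₂ = √(μ/r₂³) = 4.159853×10^-5 rad/s.
Angle swept by the target during transfer: ω₂·t = 1.30545 rad = 74.80°.
The space tug traverses 180° on the transfer ellipse, so the target must lead by 180° − 74.80° = 105.2°.

φ = 105.2°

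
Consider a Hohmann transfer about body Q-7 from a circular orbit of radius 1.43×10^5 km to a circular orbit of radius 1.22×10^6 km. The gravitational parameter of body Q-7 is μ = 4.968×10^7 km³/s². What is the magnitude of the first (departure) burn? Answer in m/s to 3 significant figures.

Δv₁ = 6300 m/s

Semi-major axis of the transfer orbit: a_t = (1.430×10^5 + 1.220×10^6)/2 = 6.815×10^5 km.
On the circular orbit at r = 1.430×10^5 km, v_c = √(μ/r) = 18.639 km/s.
Vis-viva on the transfer ellipse at r = 1.430×10^5 km gives v_t = √[μ(2/r − 1/a_t)] = 24.938 km/s.
Δv₁ = |v_t − v_c| = |24.938 − 18.639| = 6.299 km/s.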